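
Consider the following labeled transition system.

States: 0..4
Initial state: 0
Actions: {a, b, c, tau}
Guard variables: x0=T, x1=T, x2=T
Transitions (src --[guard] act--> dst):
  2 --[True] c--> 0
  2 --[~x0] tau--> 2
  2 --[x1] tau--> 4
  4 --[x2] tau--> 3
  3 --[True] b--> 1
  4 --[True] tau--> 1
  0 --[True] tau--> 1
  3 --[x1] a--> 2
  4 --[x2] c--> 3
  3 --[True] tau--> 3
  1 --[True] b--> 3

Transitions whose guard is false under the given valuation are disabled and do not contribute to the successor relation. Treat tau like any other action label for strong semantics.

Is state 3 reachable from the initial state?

Answer: REACHABLE

Analysis:
After dropping false guards: 10 live edges.
depth 0: {0}
depth 1: {1}  total {0,1}
depth 2: {3}  total {0,1,3}
depth 3: {2}  total {0,1,2,3}
depth 4: {4}  total {0,1,2,3,4}
Reach set: {0,1,2,3,4}
Path to 3: tau·b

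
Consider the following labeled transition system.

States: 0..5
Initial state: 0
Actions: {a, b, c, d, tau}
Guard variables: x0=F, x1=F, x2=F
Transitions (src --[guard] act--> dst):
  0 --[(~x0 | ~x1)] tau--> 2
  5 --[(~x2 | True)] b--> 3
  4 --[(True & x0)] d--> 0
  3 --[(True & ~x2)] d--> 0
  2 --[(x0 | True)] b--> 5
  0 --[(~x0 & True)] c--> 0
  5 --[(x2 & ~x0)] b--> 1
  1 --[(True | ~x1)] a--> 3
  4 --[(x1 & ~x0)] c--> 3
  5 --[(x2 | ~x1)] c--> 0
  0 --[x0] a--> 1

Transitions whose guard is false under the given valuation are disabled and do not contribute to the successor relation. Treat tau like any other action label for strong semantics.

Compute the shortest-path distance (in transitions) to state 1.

Breadth-first toward 1:
  depth 0: {0}
  depth 1: {2}
  depth 2: {5}
  depth 3: {3}
1 never appears.

Answer: UNREACHABLE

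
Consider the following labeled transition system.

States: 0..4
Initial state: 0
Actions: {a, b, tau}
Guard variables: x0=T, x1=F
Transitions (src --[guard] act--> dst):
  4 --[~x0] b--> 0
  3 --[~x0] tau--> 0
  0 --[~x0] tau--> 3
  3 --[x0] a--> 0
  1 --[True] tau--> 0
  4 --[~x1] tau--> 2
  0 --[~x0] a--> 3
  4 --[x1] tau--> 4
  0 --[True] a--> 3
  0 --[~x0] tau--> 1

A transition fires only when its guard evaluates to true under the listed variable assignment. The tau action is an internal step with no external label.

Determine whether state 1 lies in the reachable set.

After dropping false guards: 4 live edges.
Layer 0: {0}
Layer 1: {3}  total {0,3}
Reach set: {0,3}

Answer: UNREACHABLE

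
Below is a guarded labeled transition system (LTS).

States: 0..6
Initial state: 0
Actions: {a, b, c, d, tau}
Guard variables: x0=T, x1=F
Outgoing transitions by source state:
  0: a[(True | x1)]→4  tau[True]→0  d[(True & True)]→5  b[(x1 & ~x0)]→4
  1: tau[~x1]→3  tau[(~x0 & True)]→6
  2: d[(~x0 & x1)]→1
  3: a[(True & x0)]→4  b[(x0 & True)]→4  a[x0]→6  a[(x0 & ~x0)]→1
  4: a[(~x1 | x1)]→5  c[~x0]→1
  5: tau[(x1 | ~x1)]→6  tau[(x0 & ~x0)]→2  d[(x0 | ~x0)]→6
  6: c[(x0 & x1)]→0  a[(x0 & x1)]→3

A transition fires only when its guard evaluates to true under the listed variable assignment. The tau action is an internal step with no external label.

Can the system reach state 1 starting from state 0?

Answer: UNREACHABLE

Working:
Guard filter leaves 10 enabled edge(s).
L0 = {0}
L1 = {4,5}  now seen {0,4,5}
L2 = {6}  now seen {0,4,5,6}
R = {0,4,5,6}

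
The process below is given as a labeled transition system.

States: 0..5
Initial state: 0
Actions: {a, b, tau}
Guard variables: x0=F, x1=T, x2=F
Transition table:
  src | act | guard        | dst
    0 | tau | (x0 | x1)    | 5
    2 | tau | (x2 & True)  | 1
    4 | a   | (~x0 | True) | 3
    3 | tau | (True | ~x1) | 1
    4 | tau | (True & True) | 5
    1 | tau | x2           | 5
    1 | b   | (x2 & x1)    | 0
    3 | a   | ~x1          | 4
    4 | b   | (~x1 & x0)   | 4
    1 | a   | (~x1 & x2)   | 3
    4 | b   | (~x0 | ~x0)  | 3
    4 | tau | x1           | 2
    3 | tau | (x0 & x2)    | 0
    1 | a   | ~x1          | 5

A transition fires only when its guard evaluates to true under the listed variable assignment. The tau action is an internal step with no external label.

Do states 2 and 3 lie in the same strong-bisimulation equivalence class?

Answer: NOT BISIMILAR

Working:
Refine partition for ~:
  P[0] = {{0,1,2,3,4,5}}
  P[1] = {{0,3},{1,2,5},{4}}
stable after 2 split(s): 3 block(s)
2∈{1,2,5}, 3∈{0,3}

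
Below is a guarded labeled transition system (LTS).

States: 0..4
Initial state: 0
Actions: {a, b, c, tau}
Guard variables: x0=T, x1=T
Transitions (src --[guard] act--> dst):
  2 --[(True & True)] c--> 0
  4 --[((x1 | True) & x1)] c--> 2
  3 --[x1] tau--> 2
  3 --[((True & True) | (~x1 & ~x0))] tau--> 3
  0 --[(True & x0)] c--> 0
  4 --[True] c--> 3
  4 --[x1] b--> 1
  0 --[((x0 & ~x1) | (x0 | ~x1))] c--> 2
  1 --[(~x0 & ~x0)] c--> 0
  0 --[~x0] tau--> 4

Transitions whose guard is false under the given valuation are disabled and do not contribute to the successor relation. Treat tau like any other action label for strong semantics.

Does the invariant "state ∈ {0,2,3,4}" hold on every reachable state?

Inv-set: {0,2,3,4}
Reachable = {0,2}
  0: safe
  2: safe

Answer: INVARIANT HOLDS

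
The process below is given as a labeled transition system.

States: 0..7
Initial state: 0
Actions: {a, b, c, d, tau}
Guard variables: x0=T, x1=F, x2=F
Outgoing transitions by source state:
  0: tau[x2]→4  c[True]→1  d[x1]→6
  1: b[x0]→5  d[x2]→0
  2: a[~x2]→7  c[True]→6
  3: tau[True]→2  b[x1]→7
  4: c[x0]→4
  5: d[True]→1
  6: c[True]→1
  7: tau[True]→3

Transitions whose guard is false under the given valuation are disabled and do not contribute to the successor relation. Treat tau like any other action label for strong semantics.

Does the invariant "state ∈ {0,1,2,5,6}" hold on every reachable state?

Answer: INVARIANT HOLDS

Working:
Safe = {0,1,2,5,6}
R = {0,1,5}
  0: safe
  1: safe
  5: safe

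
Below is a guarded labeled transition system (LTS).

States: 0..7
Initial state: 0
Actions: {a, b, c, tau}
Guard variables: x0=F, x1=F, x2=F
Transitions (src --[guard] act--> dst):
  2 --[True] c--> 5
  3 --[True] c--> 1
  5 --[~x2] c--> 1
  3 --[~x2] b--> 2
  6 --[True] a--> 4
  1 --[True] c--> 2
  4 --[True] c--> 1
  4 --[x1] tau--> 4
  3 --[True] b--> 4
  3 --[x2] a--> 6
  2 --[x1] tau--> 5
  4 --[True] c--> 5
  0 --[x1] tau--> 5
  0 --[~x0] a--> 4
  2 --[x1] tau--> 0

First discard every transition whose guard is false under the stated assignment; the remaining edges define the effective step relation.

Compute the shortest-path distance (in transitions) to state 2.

Answer: 3

Analysis:
Breadth-first toward 2:
  depth 0: {0}
  depth 1: {4}
  depth 2: {1,5}
  depth 3: {2}
depth(2)=3, e.g. a·c·c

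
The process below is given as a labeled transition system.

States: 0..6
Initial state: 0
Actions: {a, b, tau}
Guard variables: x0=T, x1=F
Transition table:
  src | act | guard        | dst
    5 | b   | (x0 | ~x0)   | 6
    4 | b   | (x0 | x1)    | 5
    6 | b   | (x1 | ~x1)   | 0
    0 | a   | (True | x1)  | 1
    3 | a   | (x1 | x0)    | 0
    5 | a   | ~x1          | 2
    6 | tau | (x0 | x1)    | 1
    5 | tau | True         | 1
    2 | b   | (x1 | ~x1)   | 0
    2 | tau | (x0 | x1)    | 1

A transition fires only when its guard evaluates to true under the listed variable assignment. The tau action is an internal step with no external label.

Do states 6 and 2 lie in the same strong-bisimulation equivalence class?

Refine partition for ~:
  round 0: {{0,1,2,3,4,5,6}}
  round 1: {{0,3},{1},{2,6},{4},{5}}
  round 2: {{0},{1},{2,6},{3},{4},{5}}
6 equivalence class(es) (converged in 3)
class of 6: {2,6}; class of 2: {2,6}

Answer: BISIMILAR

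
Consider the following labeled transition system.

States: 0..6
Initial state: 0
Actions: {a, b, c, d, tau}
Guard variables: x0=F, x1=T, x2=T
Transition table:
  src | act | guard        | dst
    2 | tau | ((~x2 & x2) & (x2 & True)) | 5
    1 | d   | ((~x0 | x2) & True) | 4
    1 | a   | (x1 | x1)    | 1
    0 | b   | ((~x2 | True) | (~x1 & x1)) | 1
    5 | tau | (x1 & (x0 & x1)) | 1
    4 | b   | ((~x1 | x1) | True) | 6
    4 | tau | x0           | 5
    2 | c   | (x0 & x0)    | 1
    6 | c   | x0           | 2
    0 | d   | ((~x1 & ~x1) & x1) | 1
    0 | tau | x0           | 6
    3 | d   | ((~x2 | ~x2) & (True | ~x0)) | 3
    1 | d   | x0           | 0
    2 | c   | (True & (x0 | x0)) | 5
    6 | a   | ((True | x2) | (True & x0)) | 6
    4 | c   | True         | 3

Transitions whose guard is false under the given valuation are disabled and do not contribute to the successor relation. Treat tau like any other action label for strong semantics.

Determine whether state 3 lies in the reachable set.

Answer: REACHABLE

Analysis:
6 transition(s) survive guard evaluation.
L0 = {0}
L1 = {1}  now seen {0,1}
L2 = {4}  now seen {0,1,4}
L3 = {3,6}  now seen {0,1,3,4,6}
Reach set: {0,1,3,4,6}
Path to 3: b·d·c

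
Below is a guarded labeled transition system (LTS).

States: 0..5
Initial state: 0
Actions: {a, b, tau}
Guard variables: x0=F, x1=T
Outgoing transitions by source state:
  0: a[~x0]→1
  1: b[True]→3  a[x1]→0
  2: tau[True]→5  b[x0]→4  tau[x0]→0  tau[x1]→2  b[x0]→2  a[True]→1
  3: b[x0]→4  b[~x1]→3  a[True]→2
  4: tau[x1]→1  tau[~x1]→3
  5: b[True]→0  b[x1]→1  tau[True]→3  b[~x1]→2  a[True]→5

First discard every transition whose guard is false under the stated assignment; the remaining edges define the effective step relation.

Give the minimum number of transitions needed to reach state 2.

BFS to 2:
  L0 = {0}
  L1 = {1}
  L2 = {3}
  L3 = {2}
depth(2)=3, e.g. a·b·a

Answer: 3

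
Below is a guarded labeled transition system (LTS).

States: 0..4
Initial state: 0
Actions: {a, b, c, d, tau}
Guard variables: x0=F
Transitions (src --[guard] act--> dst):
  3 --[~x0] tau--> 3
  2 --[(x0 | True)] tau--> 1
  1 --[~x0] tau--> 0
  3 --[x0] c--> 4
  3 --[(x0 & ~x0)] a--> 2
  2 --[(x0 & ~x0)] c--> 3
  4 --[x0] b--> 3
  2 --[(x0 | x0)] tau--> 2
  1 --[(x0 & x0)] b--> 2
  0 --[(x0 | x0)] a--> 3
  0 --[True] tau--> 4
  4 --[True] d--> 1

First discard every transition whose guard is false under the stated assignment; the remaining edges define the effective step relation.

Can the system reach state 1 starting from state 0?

Answer: REACHABLE

Analysis:
5 transition(s) survive guard evaluation.
depth 0: {0}
depth 1: {4}  now seen {0,4}
depth 2: {1}  now seen {0,1,4}
Reach set: {0,1,4}
witness 1: tau·d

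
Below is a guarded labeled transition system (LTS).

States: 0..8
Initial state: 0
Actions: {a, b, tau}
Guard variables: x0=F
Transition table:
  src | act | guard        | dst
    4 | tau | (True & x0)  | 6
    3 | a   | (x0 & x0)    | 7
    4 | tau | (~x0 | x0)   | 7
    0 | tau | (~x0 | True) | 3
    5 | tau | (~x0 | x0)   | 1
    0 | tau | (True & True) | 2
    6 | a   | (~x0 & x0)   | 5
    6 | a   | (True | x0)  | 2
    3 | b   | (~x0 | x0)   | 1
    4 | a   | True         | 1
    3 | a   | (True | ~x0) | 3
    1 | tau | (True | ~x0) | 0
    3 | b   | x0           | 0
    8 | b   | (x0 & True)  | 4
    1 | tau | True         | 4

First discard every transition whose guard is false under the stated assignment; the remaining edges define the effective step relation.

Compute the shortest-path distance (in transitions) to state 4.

Answer: 3

Analysis:
Layered search for 4:
  Layer 0: {0}
  Layer 1: {2,3}
  Layer 2: {1}
  Layer 3: {4}
4 enters at depth 3; path tau·b·tau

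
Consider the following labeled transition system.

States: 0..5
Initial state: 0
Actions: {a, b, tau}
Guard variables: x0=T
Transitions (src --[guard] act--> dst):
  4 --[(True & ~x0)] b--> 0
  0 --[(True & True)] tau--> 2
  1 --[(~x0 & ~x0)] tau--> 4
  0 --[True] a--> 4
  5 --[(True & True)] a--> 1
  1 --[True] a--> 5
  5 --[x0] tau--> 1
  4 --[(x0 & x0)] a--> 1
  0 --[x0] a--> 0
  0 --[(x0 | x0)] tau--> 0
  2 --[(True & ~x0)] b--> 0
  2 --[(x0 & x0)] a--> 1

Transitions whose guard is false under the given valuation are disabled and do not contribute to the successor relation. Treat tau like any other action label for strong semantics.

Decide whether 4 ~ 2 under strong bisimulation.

Compute ~ classes (split until stable):
  P[0] = {{0,1,2,3,4,5}}
  P[1] = {{0,5},{1,2,4},{3}}
  P[2] = {{0},{1},{2,4},{3},{5}}
stable after 3 split(s): 5 block(s)
class of 4: {2,4}; class of 2: {2,4}

Answer: BISIMILAR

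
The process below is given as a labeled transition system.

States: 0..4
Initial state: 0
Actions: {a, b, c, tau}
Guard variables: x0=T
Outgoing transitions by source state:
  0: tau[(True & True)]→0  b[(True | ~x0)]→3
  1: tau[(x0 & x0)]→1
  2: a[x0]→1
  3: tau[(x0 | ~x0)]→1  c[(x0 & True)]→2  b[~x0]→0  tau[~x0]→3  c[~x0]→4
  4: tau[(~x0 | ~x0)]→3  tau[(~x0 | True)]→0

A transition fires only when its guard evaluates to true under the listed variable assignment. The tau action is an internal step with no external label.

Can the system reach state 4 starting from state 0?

Answer: UNREACHABLE

Trace:
After dropping false guards: 7 live edges.
Layer 0: {0}
Layer 1: {3}  now seen {0,3}
Layer 2: {1,2}  now seen {0,1,2,3}
Reach set: {0,1,2,3}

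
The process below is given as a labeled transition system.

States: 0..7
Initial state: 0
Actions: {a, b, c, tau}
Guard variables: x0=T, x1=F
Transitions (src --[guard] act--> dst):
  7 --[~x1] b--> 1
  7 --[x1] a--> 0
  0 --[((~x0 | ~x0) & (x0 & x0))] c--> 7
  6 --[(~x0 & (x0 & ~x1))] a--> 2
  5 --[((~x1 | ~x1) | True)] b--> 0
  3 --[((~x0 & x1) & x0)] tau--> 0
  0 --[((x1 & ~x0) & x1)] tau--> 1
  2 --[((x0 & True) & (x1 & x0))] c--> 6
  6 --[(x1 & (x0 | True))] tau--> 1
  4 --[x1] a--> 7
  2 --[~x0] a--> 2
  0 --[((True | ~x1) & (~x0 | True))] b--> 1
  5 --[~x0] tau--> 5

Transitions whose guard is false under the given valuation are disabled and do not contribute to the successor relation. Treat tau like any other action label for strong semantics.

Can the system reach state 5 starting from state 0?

After dropping false guards: 3 live edges.
Layer 0: {0}
Layer 1: {1}  total {0,1}
R = {0,1}

Answer: UNREACHABLE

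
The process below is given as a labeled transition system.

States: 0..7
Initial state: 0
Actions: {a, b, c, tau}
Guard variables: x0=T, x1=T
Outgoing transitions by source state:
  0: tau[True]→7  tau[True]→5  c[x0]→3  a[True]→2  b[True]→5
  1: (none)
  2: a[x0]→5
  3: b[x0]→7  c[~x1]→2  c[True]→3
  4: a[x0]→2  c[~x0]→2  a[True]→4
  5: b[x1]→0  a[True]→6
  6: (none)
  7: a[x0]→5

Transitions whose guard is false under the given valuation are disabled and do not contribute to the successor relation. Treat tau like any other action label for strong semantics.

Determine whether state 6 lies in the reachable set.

Answer: REACHABLE

Working:
Guard filter leaves 13 enabled edge(s).
L0 = {0}
L1 = {2,3,5,7}  cumulative {0,2,3,5,7}
L2 = {6}  cumulative {0,2,3,5,6,7}
R = {0,2,3,5,6,7}
trace reaching 6: tau·a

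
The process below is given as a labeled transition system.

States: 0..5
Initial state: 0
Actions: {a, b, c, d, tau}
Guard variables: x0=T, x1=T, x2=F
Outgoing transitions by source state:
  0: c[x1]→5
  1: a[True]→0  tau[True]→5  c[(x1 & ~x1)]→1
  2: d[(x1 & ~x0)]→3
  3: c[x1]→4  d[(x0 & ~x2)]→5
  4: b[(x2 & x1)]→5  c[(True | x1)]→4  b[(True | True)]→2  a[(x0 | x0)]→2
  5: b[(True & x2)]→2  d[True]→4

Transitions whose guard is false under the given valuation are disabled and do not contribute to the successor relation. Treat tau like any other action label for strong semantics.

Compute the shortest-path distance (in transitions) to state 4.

Answer: 2

Analysis:
BFS to 4:
  L0 = {0}
  L1 = {5}
  L2 = {4}
first hit 4 at d=2 via c·d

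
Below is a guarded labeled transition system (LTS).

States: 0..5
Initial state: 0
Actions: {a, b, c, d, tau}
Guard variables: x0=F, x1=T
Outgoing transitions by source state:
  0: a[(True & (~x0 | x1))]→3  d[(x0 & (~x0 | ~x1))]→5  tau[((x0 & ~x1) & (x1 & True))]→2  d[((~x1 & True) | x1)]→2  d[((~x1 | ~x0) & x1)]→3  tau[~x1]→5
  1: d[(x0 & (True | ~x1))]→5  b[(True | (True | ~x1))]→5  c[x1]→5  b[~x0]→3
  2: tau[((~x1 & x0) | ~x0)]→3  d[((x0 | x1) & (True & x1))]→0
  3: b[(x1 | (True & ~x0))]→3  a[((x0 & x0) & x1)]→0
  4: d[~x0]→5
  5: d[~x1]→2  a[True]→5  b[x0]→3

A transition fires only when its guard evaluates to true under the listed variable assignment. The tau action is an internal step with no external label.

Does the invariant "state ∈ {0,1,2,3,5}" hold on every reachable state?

Safe = {0,1,2,3,5}
Reach set: {0,2,3}
  0: safe
  2: safe
  3: safe

Answer: INVARIANT HOLDS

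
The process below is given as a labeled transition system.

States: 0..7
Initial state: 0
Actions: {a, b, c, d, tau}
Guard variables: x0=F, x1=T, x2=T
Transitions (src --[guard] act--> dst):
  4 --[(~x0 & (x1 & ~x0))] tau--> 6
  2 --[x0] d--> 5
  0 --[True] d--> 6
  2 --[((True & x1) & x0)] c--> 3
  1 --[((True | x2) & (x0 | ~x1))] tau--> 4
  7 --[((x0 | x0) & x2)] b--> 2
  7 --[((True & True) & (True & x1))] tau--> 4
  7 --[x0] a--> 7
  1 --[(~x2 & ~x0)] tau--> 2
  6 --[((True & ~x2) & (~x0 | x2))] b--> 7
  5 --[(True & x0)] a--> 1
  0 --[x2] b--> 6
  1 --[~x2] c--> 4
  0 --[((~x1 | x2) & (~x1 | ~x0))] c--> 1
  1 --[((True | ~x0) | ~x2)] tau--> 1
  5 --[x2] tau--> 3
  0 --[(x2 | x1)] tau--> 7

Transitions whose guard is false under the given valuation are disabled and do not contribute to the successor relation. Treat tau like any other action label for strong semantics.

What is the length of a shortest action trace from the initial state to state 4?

BFS to 4:
  L0 = {0}
  L1 = {1,6,7}
  L2 = {4}
4 enters at depth 2; path tau·tau

Answer: 2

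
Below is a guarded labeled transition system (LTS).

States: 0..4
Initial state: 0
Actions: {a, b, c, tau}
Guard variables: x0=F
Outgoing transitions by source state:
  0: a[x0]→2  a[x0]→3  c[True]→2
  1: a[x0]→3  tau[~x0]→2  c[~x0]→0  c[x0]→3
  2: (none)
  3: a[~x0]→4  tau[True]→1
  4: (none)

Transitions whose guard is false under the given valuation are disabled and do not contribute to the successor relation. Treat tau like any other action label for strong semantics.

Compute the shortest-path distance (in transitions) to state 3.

Breadth-first toward 3:
  depth 0: {0}
  depth 1: {2}
3 never appears.

Answer: UNREACHABLE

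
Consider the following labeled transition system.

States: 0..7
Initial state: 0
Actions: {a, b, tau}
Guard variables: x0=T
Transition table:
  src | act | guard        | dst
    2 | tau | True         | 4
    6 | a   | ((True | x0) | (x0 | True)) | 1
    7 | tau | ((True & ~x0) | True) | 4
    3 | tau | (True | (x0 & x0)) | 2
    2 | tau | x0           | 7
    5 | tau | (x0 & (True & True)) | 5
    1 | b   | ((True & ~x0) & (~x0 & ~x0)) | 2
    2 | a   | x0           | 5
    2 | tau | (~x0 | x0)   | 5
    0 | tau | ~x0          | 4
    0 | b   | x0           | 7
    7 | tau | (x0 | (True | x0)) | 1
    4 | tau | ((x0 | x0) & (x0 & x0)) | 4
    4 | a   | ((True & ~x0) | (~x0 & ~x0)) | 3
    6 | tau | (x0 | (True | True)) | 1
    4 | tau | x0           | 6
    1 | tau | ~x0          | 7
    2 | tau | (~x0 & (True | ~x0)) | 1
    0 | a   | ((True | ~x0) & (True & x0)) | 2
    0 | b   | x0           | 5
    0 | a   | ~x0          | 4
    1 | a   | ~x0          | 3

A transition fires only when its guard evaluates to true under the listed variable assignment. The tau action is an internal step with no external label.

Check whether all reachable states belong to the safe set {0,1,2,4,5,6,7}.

Safe = {0,1,2,4,5,6,7}
Reachable = {0,1,2,4,5,6,7}
  0: ✓
  1: ✓
  2: ✓
  4: ✓
  5: ✓
  6: ✓
  7: ✓

Answer: INVARIANT HOLDS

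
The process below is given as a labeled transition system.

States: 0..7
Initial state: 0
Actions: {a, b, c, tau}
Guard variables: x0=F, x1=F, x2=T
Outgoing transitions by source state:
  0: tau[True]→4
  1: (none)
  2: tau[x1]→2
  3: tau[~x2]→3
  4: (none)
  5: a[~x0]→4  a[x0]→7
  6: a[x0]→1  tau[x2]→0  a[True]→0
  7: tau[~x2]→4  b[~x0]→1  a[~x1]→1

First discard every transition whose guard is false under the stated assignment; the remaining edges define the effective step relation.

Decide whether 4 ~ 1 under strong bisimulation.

Answer: BISIMILAR

Analysis:
Bisimulation quotient by refinement:
  P[0] = {{0,1,2,3,4,5,6,7}}
  P[1] = {{0},{1,2,3,4},{5},{6},{7}}
Fixed point at round 2; 5 class(es).
[4]={1,2,3,4}  [1]={1,2,3,4}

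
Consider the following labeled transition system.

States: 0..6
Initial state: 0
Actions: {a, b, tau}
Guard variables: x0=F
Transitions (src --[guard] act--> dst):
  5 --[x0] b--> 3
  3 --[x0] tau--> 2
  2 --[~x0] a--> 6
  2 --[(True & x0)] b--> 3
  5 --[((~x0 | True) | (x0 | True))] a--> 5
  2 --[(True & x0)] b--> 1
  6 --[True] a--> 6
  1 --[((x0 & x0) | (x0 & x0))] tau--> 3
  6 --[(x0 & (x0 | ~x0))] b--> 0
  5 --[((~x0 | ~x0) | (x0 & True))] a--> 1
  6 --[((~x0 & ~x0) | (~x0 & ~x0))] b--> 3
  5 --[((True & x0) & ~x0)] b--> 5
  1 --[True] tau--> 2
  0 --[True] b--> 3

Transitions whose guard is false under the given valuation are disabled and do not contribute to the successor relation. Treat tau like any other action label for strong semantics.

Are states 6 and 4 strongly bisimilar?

Answer: NOT BISIMILAR

Analysis:
Refine partition for ~:
  P[0] = {{0,1,2,3,4,5,6}}
  P[1] = {{0},{1},{2,5},{3,4},{6}}
  P[2] = {{0},{1},{2},{3,4},{5},{6}}
6 equivalence class(es) (converged in 3)
[6]={6}  [4]={3,4}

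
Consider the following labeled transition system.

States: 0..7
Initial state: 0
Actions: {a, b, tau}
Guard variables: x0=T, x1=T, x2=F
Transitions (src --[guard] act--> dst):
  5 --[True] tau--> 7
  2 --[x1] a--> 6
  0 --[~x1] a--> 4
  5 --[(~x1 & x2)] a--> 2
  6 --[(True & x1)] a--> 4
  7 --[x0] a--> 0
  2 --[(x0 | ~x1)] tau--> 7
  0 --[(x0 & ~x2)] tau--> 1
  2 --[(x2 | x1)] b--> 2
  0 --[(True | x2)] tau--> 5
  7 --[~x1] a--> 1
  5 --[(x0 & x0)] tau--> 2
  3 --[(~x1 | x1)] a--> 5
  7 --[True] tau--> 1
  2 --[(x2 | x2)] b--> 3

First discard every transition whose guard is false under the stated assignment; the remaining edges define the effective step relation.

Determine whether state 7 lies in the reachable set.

After dropping false guards: 11 live edges.
depth 0: {0}
depth 1: {1,5}  cumulative {0,1,5}
depth 2: {2,7}  cumulative {0,1,2,5,7}
depth 3: {6}  cumulative {0,1,2,5,6,7}
depth 4: {4}  cumulative {0,1,2,4,5,6,7}
Reachable = {0,1,2,4,5,6,7}
Path to 7: tau·tau

Answer: REACHABLE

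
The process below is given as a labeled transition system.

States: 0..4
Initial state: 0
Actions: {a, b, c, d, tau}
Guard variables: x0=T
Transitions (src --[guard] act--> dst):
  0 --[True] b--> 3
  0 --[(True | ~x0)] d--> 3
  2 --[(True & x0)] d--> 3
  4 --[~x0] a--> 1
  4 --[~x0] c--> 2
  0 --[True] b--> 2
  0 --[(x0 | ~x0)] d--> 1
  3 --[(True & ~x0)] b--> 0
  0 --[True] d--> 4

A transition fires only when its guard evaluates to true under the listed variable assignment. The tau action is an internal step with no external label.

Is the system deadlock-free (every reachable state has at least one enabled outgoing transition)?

Reachable = {0,1,2,3,4}
  0: b→2  b→3  d→1  d→3  d→4  [5 exit(s)]
  1: ∅  [deadlock]
  2: d→3  [1 exit(s)]
  3: ∅  [deadlock]
  4: ∅  [deadlock]
Path to 1: d

Answer: DEADLOCK at state 1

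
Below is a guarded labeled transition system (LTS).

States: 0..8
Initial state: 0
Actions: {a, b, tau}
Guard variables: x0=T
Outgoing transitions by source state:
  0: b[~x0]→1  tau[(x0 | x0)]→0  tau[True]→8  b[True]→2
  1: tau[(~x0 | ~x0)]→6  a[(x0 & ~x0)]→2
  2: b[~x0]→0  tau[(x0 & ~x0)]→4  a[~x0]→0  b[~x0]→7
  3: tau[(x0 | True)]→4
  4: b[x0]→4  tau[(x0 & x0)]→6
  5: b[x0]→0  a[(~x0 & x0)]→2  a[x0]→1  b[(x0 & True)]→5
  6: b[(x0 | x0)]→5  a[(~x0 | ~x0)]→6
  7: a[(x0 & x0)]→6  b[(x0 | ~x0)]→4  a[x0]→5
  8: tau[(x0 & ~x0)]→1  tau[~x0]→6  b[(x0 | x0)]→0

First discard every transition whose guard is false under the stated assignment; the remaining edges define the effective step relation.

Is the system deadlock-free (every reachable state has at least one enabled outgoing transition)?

Reachable = {0,2,8}
  0: b→2  tau→0  tau→8  [deg 3]
  2: ∅  [no exit]
  8: b→0  [deg 1]
trace reaching 2: b

Answer: DEADLOCK at state 2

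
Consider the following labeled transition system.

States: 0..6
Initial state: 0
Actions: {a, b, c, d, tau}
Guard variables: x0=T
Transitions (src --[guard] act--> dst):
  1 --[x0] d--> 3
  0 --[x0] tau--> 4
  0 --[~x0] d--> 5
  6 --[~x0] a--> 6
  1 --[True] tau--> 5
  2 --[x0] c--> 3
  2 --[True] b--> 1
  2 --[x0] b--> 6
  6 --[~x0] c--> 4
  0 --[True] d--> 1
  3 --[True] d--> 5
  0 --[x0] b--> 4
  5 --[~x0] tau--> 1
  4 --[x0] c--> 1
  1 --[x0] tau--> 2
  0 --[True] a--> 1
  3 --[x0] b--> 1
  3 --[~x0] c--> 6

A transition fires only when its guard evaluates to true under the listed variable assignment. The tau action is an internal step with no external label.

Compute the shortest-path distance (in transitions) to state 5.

Breadth-first toward 5:
  depth 0: {0}
  depth 1: {1,4}
  depth 2: {2,3,5}
depth(5)=2, e.g. a·tau

Answer: 2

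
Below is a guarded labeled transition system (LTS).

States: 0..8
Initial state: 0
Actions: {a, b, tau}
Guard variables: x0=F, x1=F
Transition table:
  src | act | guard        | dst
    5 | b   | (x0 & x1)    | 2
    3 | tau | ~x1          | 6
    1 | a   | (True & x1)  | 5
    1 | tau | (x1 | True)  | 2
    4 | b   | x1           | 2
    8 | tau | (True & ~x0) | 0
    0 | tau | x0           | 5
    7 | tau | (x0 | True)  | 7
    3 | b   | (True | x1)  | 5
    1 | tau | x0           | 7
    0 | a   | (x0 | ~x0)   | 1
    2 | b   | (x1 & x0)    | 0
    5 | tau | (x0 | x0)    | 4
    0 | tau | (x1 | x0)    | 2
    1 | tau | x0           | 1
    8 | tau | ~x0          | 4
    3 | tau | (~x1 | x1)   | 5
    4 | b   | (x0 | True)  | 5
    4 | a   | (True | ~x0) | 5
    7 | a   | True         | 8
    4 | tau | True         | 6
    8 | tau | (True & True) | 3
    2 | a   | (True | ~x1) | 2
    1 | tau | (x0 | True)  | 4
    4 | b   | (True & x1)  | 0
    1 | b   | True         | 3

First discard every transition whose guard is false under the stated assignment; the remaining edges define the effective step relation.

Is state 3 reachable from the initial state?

Answer: REACHABLE

Analysis:
After dropping false guards: 16 live edges.
Layer 0: {0}
Layer 1: {1}  now seen {0,1}
Layer 2: {2,3,4}  now seen {0,1,2,3,4}
Layer 3: {5,6}  now seen {0,1,2,3,4,5,6}
Reachable = {0,1,2,3,4,5,6}
witness 3: a·b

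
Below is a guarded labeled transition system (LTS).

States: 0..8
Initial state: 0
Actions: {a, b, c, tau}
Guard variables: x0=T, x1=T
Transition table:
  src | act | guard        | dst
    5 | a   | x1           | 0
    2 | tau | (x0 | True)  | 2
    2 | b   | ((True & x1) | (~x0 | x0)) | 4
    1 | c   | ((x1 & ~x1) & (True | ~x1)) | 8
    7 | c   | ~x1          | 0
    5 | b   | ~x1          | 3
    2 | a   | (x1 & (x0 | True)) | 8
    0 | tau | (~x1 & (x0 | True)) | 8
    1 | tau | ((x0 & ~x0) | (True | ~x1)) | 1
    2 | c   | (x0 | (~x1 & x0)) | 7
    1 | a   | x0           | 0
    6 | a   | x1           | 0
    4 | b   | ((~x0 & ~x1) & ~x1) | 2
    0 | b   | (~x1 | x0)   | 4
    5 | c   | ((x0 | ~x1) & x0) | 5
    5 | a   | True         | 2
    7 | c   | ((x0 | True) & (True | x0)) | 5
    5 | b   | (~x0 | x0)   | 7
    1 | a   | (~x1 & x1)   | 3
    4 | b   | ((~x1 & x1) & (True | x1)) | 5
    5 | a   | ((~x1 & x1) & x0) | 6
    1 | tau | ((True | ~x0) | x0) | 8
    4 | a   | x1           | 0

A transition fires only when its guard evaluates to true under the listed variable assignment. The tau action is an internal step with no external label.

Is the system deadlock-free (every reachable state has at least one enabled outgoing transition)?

Reach set: {0,4}
  0: b→4  [1 out]
  4: a→0  [1 out]

Answer: DEADLOCK-FREE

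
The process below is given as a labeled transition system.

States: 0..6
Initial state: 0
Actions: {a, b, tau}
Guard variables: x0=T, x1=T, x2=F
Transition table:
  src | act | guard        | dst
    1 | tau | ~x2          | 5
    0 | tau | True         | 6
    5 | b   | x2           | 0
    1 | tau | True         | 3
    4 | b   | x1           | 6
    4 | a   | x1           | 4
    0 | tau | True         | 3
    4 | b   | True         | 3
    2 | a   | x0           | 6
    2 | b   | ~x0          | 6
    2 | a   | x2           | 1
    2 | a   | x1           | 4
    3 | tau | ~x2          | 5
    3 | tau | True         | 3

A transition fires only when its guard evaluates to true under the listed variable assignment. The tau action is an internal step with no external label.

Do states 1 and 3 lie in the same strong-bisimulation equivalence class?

Answer: BISIMILAR

Trace:
Compute ~ classes (split until stable):
  round 0: {{0,1,2,3,4,5,6}}
  round 1: {{0,1,3},{2},{4},{5,6}}
Fixed point at round 2; 4 class(es).
[1]={0,1,3}  [3]={0,1,3}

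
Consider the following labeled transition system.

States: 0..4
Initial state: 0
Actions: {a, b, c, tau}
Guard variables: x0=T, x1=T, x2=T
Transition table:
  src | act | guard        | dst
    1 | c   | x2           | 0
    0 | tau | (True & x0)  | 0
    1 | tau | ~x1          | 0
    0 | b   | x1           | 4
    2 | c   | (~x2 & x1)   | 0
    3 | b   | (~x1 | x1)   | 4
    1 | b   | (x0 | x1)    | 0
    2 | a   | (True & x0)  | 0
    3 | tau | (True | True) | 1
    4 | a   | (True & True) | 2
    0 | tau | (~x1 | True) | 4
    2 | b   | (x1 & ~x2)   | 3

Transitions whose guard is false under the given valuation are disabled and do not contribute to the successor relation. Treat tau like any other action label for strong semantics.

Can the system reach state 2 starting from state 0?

Answer: REACHABLE

Working:
Guard filter leaves 9 enabled edge(s).
depth 0: {0}
depth 1: {4}  now seen {0,4}
depth 2: {2}  now seen {0,2,4}
Reachable = {0,2,4}
witness 2: tau·a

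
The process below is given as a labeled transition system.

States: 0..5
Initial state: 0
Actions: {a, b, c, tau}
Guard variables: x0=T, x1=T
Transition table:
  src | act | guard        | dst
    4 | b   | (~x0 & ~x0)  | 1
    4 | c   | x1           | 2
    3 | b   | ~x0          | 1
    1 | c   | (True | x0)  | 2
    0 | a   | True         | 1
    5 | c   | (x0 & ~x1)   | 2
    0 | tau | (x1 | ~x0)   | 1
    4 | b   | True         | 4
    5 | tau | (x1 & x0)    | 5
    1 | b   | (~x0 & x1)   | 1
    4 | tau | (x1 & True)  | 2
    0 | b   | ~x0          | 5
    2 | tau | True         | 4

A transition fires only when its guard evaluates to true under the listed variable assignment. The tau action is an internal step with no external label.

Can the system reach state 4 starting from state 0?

Guard filter leaves 8 enabled edge(s).
L0 = {0}
L1 = {1}  now seen {0,1}
L2 = {2}  now seen {0,1,2}
L3 = {4}  now seen {0,1,2,4}
Reachable = {0,1,2,4}
Path to 4: a·c·tau

Answer: REACHABLE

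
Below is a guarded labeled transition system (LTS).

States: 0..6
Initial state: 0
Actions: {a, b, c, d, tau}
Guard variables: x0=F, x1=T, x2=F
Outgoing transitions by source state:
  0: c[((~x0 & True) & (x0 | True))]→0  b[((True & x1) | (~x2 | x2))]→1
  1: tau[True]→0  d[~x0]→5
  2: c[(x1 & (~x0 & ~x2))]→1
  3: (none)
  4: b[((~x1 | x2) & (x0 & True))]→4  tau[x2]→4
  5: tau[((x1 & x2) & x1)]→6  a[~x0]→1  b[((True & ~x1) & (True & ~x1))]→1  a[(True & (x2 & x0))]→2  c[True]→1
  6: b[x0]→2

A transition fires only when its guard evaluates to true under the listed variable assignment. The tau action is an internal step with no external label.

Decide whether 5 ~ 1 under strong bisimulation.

Bisimulation quotient by refinement:
  π0 = {{0,1,2,3,4,5,6}}
  π1 = {{0},{1},{2},{3,4,6},{5}}
Fixed point at round 2; 5 class(es).
[5]={5}  [1]={1}

Answer: NOT BISIMILAR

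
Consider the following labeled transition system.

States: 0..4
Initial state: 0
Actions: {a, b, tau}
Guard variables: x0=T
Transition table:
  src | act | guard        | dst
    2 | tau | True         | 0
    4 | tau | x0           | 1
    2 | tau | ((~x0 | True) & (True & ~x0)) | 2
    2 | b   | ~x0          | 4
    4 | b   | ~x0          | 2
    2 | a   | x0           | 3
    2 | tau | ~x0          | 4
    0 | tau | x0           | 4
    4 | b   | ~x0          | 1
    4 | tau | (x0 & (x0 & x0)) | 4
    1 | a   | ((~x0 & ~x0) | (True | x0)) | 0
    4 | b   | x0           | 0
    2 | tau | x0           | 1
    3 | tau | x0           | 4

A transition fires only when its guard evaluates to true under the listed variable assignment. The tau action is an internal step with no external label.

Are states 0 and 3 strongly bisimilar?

Answer: BISIMILAR

Working:
Refine partition for ~:
  π0 = {{0,1,2,3,4}}
  π1 = {{0,3},{1},{2},{4}}
4 equivalence class(es) (converged in 2)
class of 0: {0,3}; class of 3: {0,3}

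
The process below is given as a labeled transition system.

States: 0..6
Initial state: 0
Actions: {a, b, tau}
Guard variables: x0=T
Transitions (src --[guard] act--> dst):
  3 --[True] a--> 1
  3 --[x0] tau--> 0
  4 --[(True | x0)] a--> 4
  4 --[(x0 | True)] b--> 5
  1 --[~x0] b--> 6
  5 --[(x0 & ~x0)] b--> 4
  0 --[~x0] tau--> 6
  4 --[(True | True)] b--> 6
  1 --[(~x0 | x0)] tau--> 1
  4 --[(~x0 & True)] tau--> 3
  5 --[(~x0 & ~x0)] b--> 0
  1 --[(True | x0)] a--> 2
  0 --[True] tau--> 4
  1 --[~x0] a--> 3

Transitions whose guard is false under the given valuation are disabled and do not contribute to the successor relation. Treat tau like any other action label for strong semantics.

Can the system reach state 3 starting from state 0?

Answer: UNREACHABLE

Working:
8 transition(s) survive guard evaluation.
L0 = {0}
L1 = {4}  now seen {0,4}
L2 = {5,6}  now seen {0,4,5,6}
Reach set: {0,4,5,6}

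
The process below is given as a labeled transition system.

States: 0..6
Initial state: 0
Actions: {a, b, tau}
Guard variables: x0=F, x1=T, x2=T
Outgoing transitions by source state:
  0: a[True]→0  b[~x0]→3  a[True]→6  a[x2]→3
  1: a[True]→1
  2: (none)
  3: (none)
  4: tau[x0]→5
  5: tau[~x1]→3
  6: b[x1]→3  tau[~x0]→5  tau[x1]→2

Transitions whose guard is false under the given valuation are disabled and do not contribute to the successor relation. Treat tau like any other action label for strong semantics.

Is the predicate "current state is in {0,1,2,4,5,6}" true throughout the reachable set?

Answer: INVARIANT VIOLATED at state 3

Trace:
Safe = {0,1,2,4,5,6}
Reach set: {0,2,3,5,6}
  0: safe
  2: safe
  3: VIOLATES
  5: safe
  6: safe
counterexample path to 3: a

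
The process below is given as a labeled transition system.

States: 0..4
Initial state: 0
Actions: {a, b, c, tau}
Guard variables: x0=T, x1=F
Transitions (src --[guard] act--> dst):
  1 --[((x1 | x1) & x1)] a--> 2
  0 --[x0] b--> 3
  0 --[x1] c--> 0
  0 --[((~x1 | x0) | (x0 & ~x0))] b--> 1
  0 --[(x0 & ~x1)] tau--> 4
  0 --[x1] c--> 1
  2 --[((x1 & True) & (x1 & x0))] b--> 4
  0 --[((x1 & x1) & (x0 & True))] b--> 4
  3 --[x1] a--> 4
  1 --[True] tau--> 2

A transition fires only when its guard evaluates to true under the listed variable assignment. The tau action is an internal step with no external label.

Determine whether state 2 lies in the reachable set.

Guard filter leaves 4 enabled edge(s).
Layer 0: {0}
Layer 1: {1,3,4}  total {0,1,3,4}
Layer 2: {2}  total {0,1,2,3,4}
R = {0,1,2,3,4}
witness 2: b·tau

Answer: REACHABLE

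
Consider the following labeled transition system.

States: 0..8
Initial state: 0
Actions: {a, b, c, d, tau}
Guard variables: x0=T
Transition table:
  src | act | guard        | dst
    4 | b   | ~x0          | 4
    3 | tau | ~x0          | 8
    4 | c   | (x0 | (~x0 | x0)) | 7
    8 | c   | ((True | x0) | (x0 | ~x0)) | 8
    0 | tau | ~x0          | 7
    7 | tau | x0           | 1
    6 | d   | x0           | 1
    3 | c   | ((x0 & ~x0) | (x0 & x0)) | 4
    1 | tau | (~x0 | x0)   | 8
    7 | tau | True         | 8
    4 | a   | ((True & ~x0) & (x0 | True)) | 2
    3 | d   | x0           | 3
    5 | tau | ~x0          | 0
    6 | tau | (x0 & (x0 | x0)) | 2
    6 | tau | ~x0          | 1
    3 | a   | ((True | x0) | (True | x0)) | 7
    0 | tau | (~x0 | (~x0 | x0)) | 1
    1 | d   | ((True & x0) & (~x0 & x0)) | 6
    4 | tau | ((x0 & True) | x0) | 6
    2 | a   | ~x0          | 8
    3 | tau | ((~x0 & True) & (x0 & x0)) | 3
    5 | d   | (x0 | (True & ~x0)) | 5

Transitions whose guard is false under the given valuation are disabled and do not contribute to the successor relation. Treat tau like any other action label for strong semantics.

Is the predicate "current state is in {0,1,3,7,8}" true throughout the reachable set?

Allowed set {0,1,3,7,8}
Reachable = {0,1,8}
  0: safe
  1: safe
  8: safe

Answer: INVARIANT HOLDS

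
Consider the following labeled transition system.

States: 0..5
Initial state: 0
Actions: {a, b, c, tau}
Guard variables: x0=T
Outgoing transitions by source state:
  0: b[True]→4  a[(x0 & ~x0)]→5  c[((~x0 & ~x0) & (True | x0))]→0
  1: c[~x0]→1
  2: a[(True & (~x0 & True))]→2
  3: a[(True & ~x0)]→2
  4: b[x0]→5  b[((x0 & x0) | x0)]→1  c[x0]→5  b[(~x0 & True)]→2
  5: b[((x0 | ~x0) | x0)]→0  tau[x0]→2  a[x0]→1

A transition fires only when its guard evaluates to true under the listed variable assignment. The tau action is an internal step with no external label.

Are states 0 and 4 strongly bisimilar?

Bisimulation quotient by refinement:
  round 0: {{0,1,2,3,4,5}}
  round 1: {{0},{1,2,3},{4},{5}}
Fixed point at round 2; 4 class(es).
0∈{0}, 4∈{4}

Answer: NOT BISIMILAR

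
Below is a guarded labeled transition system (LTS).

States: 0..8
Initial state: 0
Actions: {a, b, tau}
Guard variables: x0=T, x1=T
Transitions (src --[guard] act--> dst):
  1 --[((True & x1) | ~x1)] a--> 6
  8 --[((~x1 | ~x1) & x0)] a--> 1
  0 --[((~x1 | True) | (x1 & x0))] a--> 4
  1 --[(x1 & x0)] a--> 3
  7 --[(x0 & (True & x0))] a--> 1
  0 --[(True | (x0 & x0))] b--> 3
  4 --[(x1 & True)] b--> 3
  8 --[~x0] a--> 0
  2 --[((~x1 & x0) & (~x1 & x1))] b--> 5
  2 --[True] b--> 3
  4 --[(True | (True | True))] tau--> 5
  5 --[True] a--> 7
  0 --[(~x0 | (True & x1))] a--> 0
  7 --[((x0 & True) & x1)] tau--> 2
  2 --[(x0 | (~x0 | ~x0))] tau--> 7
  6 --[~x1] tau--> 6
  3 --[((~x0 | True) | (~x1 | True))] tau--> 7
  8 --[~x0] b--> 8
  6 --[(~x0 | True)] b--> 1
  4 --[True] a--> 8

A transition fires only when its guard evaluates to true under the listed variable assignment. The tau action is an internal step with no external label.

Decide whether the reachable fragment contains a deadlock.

R = {0,1,2,3,4,5,6,7,8}
  0: a→0  a→4  b→3  [deg 3]
  1: a→3  a→6  [deg 2]
  2: b→3  tau→7  [deg 2]
  3: tau→7  [deg 1]
  4: a→8  b→3  tau→5  [deg 3]
  5: a→7  [deg 1]
  6: b→1  [deg 1]
  7: a→1  tau→2  [deg 2]
  8: ∅  [no exit]
trace reaching 8: a·a

Answer: DEADLOCK at state 8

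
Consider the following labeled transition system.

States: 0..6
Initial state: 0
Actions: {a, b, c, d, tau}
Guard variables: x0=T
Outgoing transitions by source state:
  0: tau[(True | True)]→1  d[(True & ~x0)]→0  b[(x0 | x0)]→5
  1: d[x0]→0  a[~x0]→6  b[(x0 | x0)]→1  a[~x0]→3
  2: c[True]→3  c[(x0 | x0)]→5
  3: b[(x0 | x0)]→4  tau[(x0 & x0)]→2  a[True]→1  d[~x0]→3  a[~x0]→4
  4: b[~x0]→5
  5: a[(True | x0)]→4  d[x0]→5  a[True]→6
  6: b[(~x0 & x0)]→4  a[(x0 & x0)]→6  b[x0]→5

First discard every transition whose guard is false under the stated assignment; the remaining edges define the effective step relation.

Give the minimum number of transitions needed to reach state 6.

Layered search for 6:
  depth 0: {0}
  depth 1: {1,5}
  depth 2: {4,6}
6 enters at depth 2; path b·a

Answer: 2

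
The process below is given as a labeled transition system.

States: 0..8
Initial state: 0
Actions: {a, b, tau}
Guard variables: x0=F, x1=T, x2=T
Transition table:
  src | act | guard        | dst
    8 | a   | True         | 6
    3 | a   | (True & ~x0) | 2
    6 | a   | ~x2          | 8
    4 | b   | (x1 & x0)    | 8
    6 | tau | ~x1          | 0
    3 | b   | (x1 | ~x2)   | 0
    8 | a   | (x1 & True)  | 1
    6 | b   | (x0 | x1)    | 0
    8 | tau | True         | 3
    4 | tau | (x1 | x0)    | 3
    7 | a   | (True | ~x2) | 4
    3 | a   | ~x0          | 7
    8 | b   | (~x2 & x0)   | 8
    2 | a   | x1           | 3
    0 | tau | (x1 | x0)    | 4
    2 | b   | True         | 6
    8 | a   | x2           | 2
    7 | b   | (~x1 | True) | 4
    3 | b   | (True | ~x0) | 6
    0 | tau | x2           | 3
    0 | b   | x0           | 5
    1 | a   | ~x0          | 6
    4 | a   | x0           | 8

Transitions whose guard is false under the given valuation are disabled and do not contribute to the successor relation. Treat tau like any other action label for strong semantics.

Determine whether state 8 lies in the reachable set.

Guard filter leaves 17 enabled edge(s).
Layer 0: {0}
Layer 1: {3,4}  total {0,3,4}
Layer 2: {2,6,7}  total {0,2,3,4,6,7}
Reach set: {0,2,3,4,6,7}

Answer: UNREACHABLE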